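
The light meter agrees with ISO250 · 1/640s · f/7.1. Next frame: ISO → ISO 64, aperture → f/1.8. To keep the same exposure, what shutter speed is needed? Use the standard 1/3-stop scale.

ISO: 250 → 200 → 160 → 125 → 100 → 80 → 64 — 2 stops dropped (darker).
Aperture: f/7.1 → f/6.3 → f/5.6 → f/5 → f/4.5 → f/4 → f/3.5 → f/3.2 → f/2.8 → f/2.5 → f/2.2 → f/2 → f/1.8 — 4 stops wider (brighter).
Net change so far: 2 stops brighter. Offset with the shutter speed: 1/640 → 1/800 → 1/1000 → 1/1250 → 1/1600 → 1/2000 → 1/2500.

1/2500s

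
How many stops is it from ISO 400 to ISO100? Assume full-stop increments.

400 → 200 → 100 — count the steps: 2 stops.

2 stops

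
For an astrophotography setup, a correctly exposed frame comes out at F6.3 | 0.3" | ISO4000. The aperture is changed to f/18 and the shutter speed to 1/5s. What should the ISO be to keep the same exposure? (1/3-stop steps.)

Aperture: f/6.3 → f/7.1 → f/8 → f/9 → f/10 → f/11 → f/13 → f/14 → f/16 → f/18 — 3 stops smaller aperture (darker).
Shutter speed: 0.3 → 1/4 → 1/5 — 2/3 stop faster (darker).
Net change so far: 3 2/3 stops darker. Offset with the ISO: 4000 → 5000 → 6400 → 8000 → 10000 → 12800 → 16000 → 20000 → 25600 → 32000 → 40000 → 51200.

ISO 51200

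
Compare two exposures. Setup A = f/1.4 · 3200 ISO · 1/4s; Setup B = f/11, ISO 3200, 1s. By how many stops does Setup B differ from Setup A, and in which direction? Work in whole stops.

4 stops darker

Aperture: f/1.4 → f/2 → f/2.8 → f/4 → f/5.6 → f/8 → f/11 — 6 stops stopped down (darker).
Shutter speed: 1/4 → 1/2 → 1 — 2 stops longer (brighter).
ISO: unchanged.
Net: −6 +2 = −4 stops.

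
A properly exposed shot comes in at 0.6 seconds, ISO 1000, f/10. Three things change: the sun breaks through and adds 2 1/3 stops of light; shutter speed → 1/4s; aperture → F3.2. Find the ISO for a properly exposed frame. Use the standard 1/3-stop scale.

ISO 50

Scene light: 2 1/3 stops brighter.
Shutter speed: 0.6 → 0.5 → 0.4 → 0.3 → 1/4 — 1 1/3 stops shorter (darker).
Aperture: f/10 → f/9 → f/8 → f/7.1 → f/6.3 → f/5.6 → f/5 → f/4.5 → f/4 → f/3.5 → f/3.2 — 3 1/3 stops larger aperture (brighter).
Net so far: 4 1/3 stops brighter. ISO: 1000 → 800 → 640 → 500 → 400 → 320 → 250 → 200 → 160 → 125 → 100 → 80 → 64 → 50.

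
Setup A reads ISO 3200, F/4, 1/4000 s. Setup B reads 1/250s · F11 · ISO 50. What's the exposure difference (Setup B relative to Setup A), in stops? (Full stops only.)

5 stops darker

Aperture: f/4 → f/5.6 → f/8 → f/11 — 3 stops stopped down (darker).
Shutter speed: 1/4000 → 1/2000 → 1/1000 → 1/500 → 1/250 — 4 stops longer (brighter).
ISO: 3200 → 1600 → 800 → 400 → 200 → 100 → 50 — 6 stops lower (darker).
Net: −3 +4 −6 = −5 stops.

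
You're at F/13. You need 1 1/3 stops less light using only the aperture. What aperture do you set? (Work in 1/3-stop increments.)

f/20

Aperture: f/13 → f/14 → f/16 → f/18 → f/20 — 1 1/3 stops narrower (darker).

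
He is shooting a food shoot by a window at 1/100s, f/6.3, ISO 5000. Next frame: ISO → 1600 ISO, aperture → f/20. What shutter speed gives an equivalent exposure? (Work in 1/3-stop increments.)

ISO: 5000 → 4000 → 3200 → 2500 → 2000 → 1600 — 1 2/3 stops lower (darker).
Aperture: f/6.3 → f/7.1 → f/8 → f/9 → f/10 → f/11 → f/13 → f/14 → f/16 → f/18 → f/20 — 3 1/3 stops narrower (darker).
Net change so far: 5 stops darker. Offset with the shutter speed: 1/100 → 1/80 → 1/60 → 1/50 → 1/40 → 1/30 → 1/25 → 1/20 → 1/15 → 1/13 → 1/10 → 1/8 → 1/6 → 1/5 → 1/4 → 0.3.

0.3 s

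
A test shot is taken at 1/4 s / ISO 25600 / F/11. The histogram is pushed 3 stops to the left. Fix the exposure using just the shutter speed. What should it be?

2 s

Underexposed by 3 stops → need 3 stops brighter.
Shutter speed: 1/4 → 1/2 → 1 → 2.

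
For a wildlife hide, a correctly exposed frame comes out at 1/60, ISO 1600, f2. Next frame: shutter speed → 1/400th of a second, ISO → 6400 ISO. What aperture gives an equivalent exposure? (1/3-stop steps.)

f/1.6

Shutter speed: 1/60 → 1/80 → 1/100 → 1/125 → 1/160 → 1/200 → 1/250 → 1/320 → 1/400 — 2 2/3 stops shorter (darker).
ISO: 1600 → 2000 → 2500 → 3200 → 4000 → 5000 → 6400 — 2 stops higher (brighter).
Net change so far: 2/3 stop darker. Offset with the aperture: f/2 → f/1.8 → f/1.6.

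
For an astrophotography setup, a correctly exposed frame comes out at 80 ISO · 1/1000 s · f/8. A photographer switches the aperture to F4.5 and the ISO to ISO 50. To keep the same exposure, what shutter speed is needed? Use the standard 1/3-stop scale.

Aperture: f/8 → f/7.1 → f/6.3 → f/5.6 → f/5 → f/4.5 — 1 2/3 stops larger aperture (brighter).
ISO: 80 → 64 → 50 — 2/3 stop lower (darker).
Net change so far: 1 stop brighter. Offset with the shutter speed: 1/1000 → 1/1250 → 1/1600 → 1/2000.

1/2000s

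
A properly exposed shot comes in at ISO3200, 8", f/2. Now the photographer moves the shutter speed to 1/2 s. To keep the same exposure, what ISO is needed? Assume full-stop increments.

Shutter speed: 8 → 4 → 2 → 1 → 1/2 — 4 stops shorter (darker).
Need 4 stops brighter from the ISO: 3200 → 6400 → 12800 → 25600 → 51200.

ISO 51200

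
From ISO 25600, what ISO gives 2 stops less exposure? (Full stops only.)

ISO 6400

ISO: 25600 → 12800 → 6400 — 2 stops lower (darker).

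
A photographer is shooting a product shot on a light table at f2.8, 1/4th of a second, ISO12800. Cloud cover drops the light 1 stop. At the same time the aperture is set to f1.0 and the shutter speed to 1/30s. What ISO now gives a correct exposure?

ISO 25600

Scene light: 1 stop darker.
Aperture: f/2.8 → f/2 → f/1.4 → f/1.0 — 3 stops opened up (brighter).
Shutter speed: 1/4 → 1/8 → 1/15 → 1/30 — 3 stops faster (darker).
Net so far: 1 stop darker. ISO: 12800 → 25600.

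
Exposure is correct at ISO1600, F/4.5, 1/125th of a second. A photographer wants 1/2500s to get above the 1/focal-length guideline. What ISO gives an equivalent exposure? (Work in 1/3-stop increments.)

ISO 32000

Shutter speed: 1/125 → 1/160 → 1/200 → 1/250 → 1/320 → 1/400 → 1/500 → 1/640 → 1/800 → 1/1000 → 1/1250 → 1/1600 → 1/2000 → 1/2500 — 4 1/3 stops shorter (darker).
Need 4 1/3 stops brighter from the ISO: 1600 → 2000 → 2500 → 3200 → 4000 → 5000 → 6400 → 8000 → 10000 → 12800 → 16000 → 20000 → 25600 → 32000.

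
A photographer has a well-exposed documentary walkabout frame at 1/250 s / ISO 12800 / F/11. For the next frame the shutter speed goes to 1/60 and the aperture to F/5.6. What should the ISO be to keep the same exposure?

Shutter speed: 1/250 → 1/125 → 1/60 — 2 stops longer (brighter).
Aperture: f/11 → f/8 → f/5.6 — 2 stops opened up (brighter).
Net change so far: 4 stops brighter. Offset with the ISO: 12800 → 6400 → 3200 → 1600 → 800.

ISO 800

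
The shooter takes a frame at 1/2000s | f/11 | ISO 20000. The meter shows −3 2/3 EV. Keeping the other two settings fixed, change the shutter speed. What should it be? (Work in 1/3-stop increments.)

1/160s

Underexposed by 3 2/3 stops → need 3 2/3 stops brighter.
Shutter speed: 1/2000 → 1/1600 → 1/1250 → 1/1000 → 1/800 → 1/640 → 1/500 → 1/400 → 1/320 → 1/250 → 1/200 → 1/160.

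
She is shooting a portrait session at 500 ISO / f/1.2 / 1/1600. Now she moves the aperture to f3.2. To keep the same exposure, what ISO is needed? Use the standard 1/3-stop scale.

ISO 3200

Aperture: f/1.2 → f/1.4 → f/1.6 → f/1.8 → f/2 → f/2.2 → f/2.5 → f/2.8 → f/3.2 — 2 2/3 stops stopped down (darker).
Need 2 2/3 stops brighter from the ISO: 500 → 640 → 800 → 1000 → 1250 → 1600 → 2000 → 2500 → 3200.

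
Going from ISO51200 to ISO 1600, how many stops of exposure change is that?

5 stops

51200 → 25600 → 12800 → 6400 → 3200 → 1600 — count the steps: 5 stops.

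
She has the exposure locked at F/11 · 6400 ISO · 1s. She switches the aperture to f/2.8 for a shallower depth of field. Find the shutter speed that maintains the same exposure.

Aperture: f/11 → f/8 → f/5.6 → f/4 → f/2.8 — 4 stops wider (brighter).
Need 4 stops darker from the shutter speed: 1 → 1/2 → 1/4 → 1/8 → 1/15.

1/15s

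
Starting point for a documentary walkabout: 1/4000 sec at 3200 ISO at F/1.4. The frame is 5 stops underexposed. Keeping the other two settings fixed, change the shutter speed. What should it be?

Underexposed by 5 stops → need 5 stops brighter.
Shutter speed: 1/4000 → 1/2000 → 1/1000 → 1/500 → 1/250 → 1/125.

1/125s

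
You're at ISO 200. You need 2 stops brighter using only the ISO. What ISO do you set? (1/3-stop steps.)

ISO 800

ISO: 200 → 250 → 320 → 400 → 500 → 640 → 800 — 2 stops raised (brighter).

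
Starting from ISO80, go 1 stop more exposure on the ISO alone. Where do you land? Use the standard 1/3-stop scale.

ISO: 80 → 100 → 125 → 160 — 1 stop higher (brighter).

ISO 160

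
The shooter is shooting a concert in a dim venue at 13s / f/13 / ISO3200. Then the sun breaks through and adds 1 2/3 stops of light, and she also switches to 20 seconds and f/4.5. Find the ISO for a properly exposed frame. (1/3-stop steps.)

ISO 80

Scene light: 1 2/3 stops brighter.
Shutter speed: 13 → 15 → 20 — 2/3 stop slower (brighter).
Aperture: f/13 → f/11 → f/10 → f/9 → f/8 → f/7.1 → f/6.3 → f/5.6 → f/5 → f/4.5 — 3 stops opened up (brighter).
Net so far: 5 1/3 stops brighter. ISO: 3200 → 2500 → 2000 → 1600 → 1250 → 1000 → 800 → 640 → 500 → 400 → 320 → 250 → 200 → 160 → 125 → 100 → 80.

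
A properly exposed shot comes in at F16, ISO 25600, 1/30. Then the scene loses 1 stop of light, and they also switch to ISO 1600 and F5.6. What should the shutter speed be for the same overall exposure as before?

Scene light: 1 stop darker.
ISO: 25600 → 12800 → 6400 → 3200 → 1600 — 4 stops lower (darker).
Aperture: f/16 → f/11 → f/8 → f/5.6 — 3 stops wider (brighter).
Net so far: 2 stops darker. Shutter speed: 1/30 → 1/15 → 1/8.

1/8s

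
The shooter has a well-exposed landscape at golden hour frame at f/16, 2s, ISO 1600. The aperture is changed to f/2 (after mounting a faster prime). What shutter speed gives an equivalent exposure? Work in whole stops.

1/30s

Aperture: f/16 → f/11 → f/8 → f/5.6 → f/4 → f/2.8 → f/2 — 6 stops wider (brighter).
Need 6 stops darker from the shutter speed: 2 → 1 → 1/2 → 1/4 → 1/8 → 1/15 → 1/30.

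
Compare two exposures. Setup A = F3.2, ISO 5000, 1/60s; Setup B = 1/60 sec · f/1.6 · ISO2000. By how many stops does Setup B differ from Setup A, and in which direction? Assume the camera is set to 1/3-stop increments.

Aperture: f/3.2 → f/2.8 → f/2.5 → f/2.2 → f/2 → f/1.8 → f/1.6 — 2 stops opened up (brighter).
Shutter speed: unchanged.
ISO: 5000 → 4000 → 3200 → 2500 → 2000 — 1 1/3 stops lower (darker).
Net: +2 −1 1/3 = +2/3 stops.

2/3 stop brighter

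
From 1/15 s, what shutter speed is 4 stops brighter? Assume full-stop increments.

Shutter speed: 1/15 → 1/8 → 1/4 → 1/2 → 1 — 4 stops slower (brighter).

1 s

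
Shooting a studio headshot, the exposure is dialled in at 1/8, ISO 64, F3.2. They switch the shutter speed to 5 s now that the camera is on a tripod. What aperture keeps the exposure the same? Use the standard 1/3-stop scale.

f/20

Shutter speed: 1/8 → 1/6 → 1/5 → 1/4 → 0.3 → 0.4 → 0.5 → 0.6 → 0.8 → 1 → 1.3 → 1.6 → 2 → 2.5 → 3.2 → 4 → 5 — 5 1/3 stops longer (brighter).
Need 5 1/3 stops darker from the aperture: f/3.2 → f/3.5 → f/4 → f/4.5 → f/5 → f/5.6 → f/6.3 → f/7.1 → f/8 → f/9 → f/10 → f/11 → f/13 → f/14 → f/16 → f/18 → f/20.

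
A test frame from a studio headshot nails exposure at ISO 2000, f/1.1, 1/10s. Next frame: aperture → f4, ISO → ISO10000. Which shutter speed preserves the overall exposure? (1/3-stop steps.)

Aperture: f/1.1 → f/1.2 → f/1.4 → f/1.6 → f/1.8 → f/2 → f/2.2 → f/2.5 → f/2.8 → f/3.2 → f/3.5 → f/4 — 3 2/3 stops stopped down (darker).
ISO: 2000 → 2500 → 3200 → 4000 → 5000 → 6400 → 8000 → 10000 — 2 1/3 stops higher (brighter).
Net change so far: 1 1/3 stops darker. Offset with the shutter speed: 1/10 → 1/8 → 1/6 → 1/5 → 1/4.

1/4s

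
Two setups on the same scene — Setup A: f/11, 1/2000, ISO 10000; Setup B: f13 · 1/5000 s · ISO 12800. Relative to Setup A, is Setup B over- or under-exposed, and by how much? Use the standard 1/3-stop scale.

1 1/3 stops darker

Aperture: f/11 → f/13 — 1/3 stop narrower (darker).
Shutter speed: 1/2000 → 1/2500 → 1/3200 → 1/4000 → 1/5000 — 1 1/3 stops shorter (darker).
ISO: 10000 → 12800 — 1/3 stop higher (brighter).
Net: −1/3 −1 1/3 +1/3 = −1 1/3 stops.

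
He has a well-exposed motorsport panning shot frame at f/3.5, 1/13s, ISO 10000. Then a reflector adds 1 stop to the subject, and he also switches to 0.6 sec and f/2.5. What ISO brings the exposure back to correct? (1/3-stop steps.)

Scene light: 1 stop brighter.
Shutter speed: 1/13 → 1/10 → 1/8 → 1/6 → 1/5 → 1/4 → 0.3 → 0.4 → 0.5 → 0.6 — 3 stops slower (brighter).
Aperture: f/3.5 → f/3.2 → f/2.8 → f/2.5 — 1 stop opened up (brighter).
Net so far: 5 stops brighter. ISO: 10000 → 8000 → 6400 → 5000 → 4000 → 3200 → 2500 → 2000 → 1600 → 1250 → 1000 → 800 → 640 → 500 → 400 → 320.

ISO 320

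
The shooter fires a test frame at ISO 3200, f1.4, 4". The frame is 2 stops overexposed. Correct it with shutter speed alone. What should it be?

1 s

Overexposed by 2 stops → need 2 stops darker.
Shutter speed: 4 → 2 → 1.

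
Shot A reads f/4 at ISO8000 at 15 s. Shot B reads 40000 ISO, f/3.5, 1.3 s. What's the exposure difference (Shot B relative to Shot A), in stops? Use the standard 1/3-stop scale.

Aperture: f/4 → f/3.5 — 1/3 stop larger aperture (brighter).
Shutter speed: 15 → 13 → 10 → 8 → 6 → 5 → 4 → 3.2 → 2.5 → 2 → 1.6 → 1.3 — 3 2/3 stops faster (darker).
ISO: 8000 → 10000 → 12800 → 16000 → 20000 → 25600 → 32000 → 40000 — 2 1/3 stops higher (brighter).
Net: +1/3 −3 2/3 +2 1/3 = −1 stop.

1 stop darker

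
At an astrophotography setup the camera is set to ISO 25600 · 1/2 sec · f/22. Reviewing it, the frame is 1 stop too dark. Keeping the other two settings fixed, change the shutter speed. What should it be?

Underexposed by 1 stop → need 1 stop brighter.
Shutter speed: 1/2 → 1.

1 s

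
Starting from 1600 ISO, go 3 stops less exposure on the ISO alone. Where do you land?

ISO: 1600 → 800 → 400 → 200 — 3 stops dropped (darker).

ISO 200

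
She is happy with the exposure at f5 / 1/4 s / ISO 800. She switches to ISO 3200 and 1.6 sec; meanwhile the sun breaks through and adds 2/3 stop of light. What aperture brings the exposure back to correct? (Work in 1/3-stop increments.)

f/32

Scene light: 2/3 stop brighter.
ISO: 800 → 1000 → 1250 → 1600 → 2000 → 2500 → 3200 — 2 stops raised (brighter).
Shutter speed: 1/4 → 0.3 → 0.4 → 0.5 → 0.6 → 0.8 → 1 → 1.3 → 1.6 — 2 2/3 stops slower (brighter).
Net so far: 5 1/3 stops brighter. Aperture: f/5 → f/5.6 → f/6.3 → f/7.1 → f/8 → f/9 → f/10 → f/11 → f/13 → f/14 → f/16 → f/18 → f/20 → f/22 → f/25 → f/29 → f/32.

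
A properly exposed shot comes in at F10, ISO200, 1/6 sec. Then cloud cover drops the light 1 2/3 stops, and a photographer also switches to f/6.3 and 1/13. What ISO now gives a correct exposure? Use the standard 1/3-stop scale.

Scene light: 1 2/3 stops darker.
Aperture: f/10 → f/9 → f/8 → f/7.1 → f/6.3 — 1 1/3 stops larger aperture (brighter).
Shutter speed: 1/6 → 1/8 → 1/10 → 1/13 — 1 stop faster (darker).
Net so far: 1 1/3 stops darker. ISO: 200 → 250 → 320 → 400 → 500.

ISO 500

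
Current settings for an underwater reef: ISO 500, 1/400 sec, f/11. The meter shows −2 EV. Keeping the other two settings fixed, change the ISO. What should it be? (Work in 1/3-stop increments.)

Underexposed by 2 stops → need 2 stops brighter.
ISO: 500 → 640 → 800 → 1000 → 1250 → 1600 → 2000.

ISO 2000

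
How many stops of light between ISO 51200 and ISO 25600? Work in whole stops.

51200 → 25600 — count the steps: 1 stop.

1 stop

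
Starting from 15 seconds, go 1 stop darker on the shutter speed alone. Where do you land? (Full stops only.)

8 s

Shutter speed: 15 → 8 — 1 stop shorter (darker).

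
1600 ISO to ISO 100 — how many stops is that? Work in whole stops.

1600 → 800 → 400 → 200 → 100 — count the steps: 4 stops.

4 stops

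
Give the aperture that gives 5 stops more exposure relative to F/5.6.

f/1.0

Aperture: f/5.6 → f/4 → f/2.8 → f/2 → f/1.4 → f/1.0 — 5 stops opened up (brighter).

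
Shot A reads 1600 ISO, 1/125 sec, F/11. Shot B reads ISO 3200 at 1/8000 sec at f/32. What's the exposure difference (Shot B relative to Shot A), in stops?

8 stops darker

Aperture: f/11 → f/16 → f/22 → f/32 — 3 stops stopped down (darker).
Shutter speed: 1/125 → 1/250 → 1/500 → 1/1000 → 1/2000 → 1/4000 → 1/8000 — 6 stops shorter (darker).
ISO: 1600 → 3200 — 1 stop higher (brighter).
Net: −3 −6 +1 = −8 stops.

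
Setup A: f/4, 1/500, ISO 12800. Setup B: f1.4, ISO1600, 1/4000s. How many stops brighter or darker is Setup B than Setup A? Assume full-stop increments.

3 stops darker

Aperture: f/4 → f/2.8 → f/2 → f/1.4 — 3 stops larger aperture (brighter).
Shutter speed: 1/500 → 1/1000 → 1/2000 → 1/4000 — 3 stops faster (darker).
ISO: 12800 → 6400 → 3200 → 1600 — 3 stops dropped (darker).
Net: +3 −3 −3 = −3 stops.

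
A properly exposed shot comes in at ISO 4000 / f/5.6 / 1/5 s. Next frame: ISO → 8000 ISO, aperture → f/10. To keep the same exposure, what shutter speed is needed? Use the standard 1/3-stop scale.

0.3 s

ISO: 4000 → 5000 → 6400 → 8000 — 1 stop higher (brighter).
Aperture: f/5.6 → f/6.3 → f/7.1 → f/8 → f/9 → f/10 — 1 2/3 stops narrower (darker).
Net change so far: 2/3 stop darker. Offset with the shutter speed: 1/5 → 1/4 → 0.3.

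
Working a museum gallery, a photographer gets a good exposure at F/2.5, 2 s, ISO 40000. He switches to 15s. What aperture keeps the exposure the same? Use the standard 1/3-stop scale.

Shutter speed: 2 → 2.5 → 3.2 → 4 → 5 → 6 → 8 → 10 → 13 → 15 — 3 stops longer (brighter).
Need 3 stops darker from the aperture: f/2.5 → f/2.8 → f/3.2 → f/3.5 → f/4 → f/4.5 → f/5 → f/5.6 → f/6.3 → f/7.1.

f/7.1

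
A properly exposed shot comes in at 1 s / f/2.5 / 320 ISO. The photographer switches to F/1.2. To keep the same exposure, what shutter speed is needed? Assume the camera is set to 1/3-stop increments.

Aperture: f/2.5 → f/2.2 → f/2 → f/1.8 → f/1.6 → f/1.4 → f/1.2 — 2 stops larger aperture (brighter).
Need 2 stops darker from the shutter speed: 1 → 0.8 → 0.6 → 0.5 → 0.4 → 0.3 → 1/4.

1/4s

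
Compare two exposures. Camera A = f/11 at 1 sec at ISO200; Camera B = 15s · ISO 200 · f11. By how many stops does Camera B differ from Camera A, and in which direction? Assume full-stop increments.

Aperture: unchanged.
Shutter speed: 1 → 2 → 4 → 8 → 15 — 4 stops slower (brighter).
ISO: unchanged.
Net: +4 = +4 stops.

4 stops brighter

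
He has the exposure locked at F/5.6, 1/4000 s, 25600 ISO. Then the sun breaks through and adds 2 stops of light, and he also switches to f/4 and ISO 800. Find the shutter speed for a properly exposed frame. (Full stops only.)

Scene light: 2 stops brighter.
Aperture: f/5.6 → f/4 — 1 stop opened up (brighter).
ISO: 25600 → 12800 → 6400 → 3200 → 1600 → 800 — 5 stops lower (darker).
Net so far: 2 stops darker. Shutter speed: 1/4000 → 1/2000 → 1/1000.

1/1000s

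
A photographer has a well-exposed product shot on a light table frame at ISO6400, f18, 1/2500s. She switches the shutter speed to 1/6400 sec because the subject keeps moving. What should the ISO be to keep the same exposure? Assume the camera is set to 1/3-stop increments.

Shutter speed: 1/2500 → 1/3200 → 1/4000 → 1/5000 → 1/6400 — 1 1/3 stops faster (darker).
Need 1 1/3 stops brighter from the ISO: 6400 → 8000 → 10000 → 12800 → 16000.

ISO 16000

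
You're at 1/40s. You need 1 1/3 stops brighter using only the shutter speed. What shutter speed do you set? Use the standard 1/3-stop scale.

1/15s

Shutter speed: 1/40 → 1/30 → 1/25 → 1/20 → 1/15 — 1 1/3 stops longer (brighter).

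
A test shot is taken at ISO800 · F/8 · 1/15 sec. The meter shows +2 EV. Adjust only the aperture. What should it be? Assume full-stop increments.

Overexposed by 2 stops → need 2 stops darker.
Aperture: f/8 → f/11 → f/16.

f/16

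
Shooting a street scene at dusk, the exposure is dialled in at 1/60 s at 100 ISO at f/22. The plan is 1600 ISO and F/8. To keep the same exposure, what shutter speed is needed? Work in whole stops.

ISO: 100 → 200 → 400 → 800 → 1600 — 4 stops raised (brighter).
Aperture: f/22 → f/16 → f/11 → f/8 — 3 stops larger aperture (brighter).
Net change so far: 7 stops brighter. Offset with the shutter speed: 1/60 → 1/125 → 1/250 → 1/500 → 1/1000 → 1/2000 → 1/4000 → 1/8000.

1/8000s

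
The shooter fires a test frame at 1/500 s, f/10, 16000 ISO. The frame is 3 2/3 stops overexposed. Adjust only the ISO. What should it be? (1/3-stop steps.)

ISO 1250

Overexposed by 3 2/3 stops → need 3 2/3 stops darker.
ISO: 16000 → 12800 → 10000 → 8000 → 6400 → 5000 → 4000 → 3200 → 2500 → 2000 → 1600 → 1250.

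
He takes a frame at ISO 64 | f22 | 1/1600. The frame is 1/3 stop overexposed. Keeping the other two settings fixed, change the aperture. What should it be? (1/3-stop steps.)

Overexposed by 1/3 stop → need 1/3 stop darker.
Aperture: f/22 → f/25.

f/25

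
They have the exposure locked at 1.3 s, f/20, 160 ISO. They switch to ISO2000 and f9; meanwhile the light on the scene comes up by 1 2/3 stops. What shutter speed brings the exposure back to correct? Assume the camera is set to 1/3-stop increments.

1/160s

Scene light: 1 2/3 stops brighter.
ISO: 160 → 200 → 250 → 320 → 400 → 500 → 640 → 800 → 1000 → 1250 → 1600 → 2000 — 3 2/3 stops raised (brighter).
Aperture: f/20 → f/18 → f/16 → f/14 → f/13 → f/11 → f/10 → f/9 — 2 1/3 stops opened up (brighter).
Net so far: 7 2/3 stops brighter. Shutter speed: 1.3 → 1 → 0.8 → 0.6 → 0.5 → 0.4 → 0.3 → 1/4 → 1/5 → 1/6 → 1/8 → 1/10 → 1/13 → 1/15 → 1/20 → 1/25 → 1/30 → 1/40 → 1/50 → 1/60 → 1/80 → 1/100 → 1/125 → 1/160.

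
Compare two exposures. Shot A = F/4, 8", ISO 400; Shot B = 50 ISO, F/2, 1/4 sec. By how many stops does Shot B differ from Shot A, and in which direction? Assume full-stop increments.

6 stops darker

Aperture: f/4 → f/2.8 → f/2 — 2 stops wider (brighter).
Shutter speed: 8 → 4 → 2 → 1 → 1/2 → 1/4 — 5 stops shorter (darker).
ISO: 400 → 200 → 100 → 50 — 3 stops dropped (darker).
Net: +2 −5 −3 = −6 stops.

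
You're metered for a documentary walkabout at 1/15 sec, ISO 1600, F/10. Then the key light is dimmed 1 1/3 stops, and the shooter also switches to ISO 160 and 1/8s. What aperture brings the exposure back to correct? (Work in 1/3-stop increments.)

Scene light: 1 1/3 stops darker.
ISO: 1600 → 1250 → 1000 → 800 → 640 → 500 → 400 → 320 → 250 → 200 → 160 — 3 1/3 stops dropped (darker).
Shutter speed: 1/15 → 1/13 → 1/10 → 1/8 — 1 stop slower (brighter).
Net so far: 3 2/3 stops darker. Aperture: f/10 → f/9 → f/8 → f/7.1 → f/6.3 → f/5.6 → f/5 → f/4.5 → f/4 → f/3.5 → f/3.2 → f/2.8.

f/2.8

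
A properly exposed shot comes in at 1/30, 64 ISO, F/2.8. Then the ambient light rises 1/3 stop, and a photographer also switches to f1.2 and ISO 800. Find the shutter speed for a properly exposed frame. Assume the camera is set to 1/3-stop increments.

Scene light: 1/3 stop brighter.
Aperture: f/2.8 → f/2.5 → f/2.2 → f/2 → f/1.8 → f/1.6 → f/1.4 → f/1.2 — 2 1/3 stops wider (brighter).
ISO: 64 → 80 → 100 → 125 → 160 → 200 → 250 → 320 → 400 → 500 → 640 → 800 — 3 2/3 stops raised (brighter).
Net so far: 6 1/3 stops brighter. Shutter speed: 1/30 → 1/40 → 1/50 → 1/60 → 1/80 → 1/100 → 1/125 → 1/160 → 1/200 → 1/250 → 1/320 → 1/400 → 1/500 → 1/640 → 1/800 → 1/1000 → 1/1250 → 1/1600 → 1/2000 → 1/2500.

1/2500s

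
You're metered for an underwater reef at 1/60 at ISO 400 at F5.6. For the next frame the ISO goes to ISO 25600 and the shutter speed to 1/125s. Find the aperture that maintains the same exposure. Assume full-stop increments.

ISO: 400 → 800 → 1600 → 3200 → 6400 → 12800 → 25600 — 6 stops raised (brighter).
Shutter speed: 1/60 → 1/125 — 1 stop shorter (darker).
Net change so far: 5 stops brighter. Offset with the aperture: f/5.6 → f/8 → f/11 → f/16 → f/22 → f/32.

f/32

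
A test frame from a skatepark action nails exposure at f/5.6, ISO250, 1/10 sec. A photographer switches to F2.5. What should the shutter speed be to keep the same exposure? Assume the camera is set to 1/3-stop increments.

1/50s

Aperture: f/5.6 → f/5 → f/4.5 → f/4 → f/3.5 → f/3.2 → f/2.8 → f/2.5 — 2 1/3 stops wider (brighter).
Need 2 1/3 stops darker from the shutter speed: 1/10 → 1/13 → 1/15 → 1/20 → 1/25 → 1/30 → 1/40 → 1/50.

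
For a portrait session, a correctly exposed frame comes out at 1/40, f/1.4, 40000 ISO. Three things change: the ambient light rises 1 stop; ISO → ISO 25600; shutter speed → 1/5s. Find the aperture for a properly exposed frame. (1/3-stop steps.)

f/4.5

Scene light: 1 stop brighter.
ISO: 40000 → 32000 → 25600 — 2/3 stop lower (darker).
Shutter speed: 1/40 → 1/30 → 1/25 → 1/20 → 1/15 → 1/13 → 1/10 → 1/8 → 1/6 → 1/5 — 3 stops longer (brighter).
Net so far: 3 1/3 stops brighter. Aperture: f/1.4 → f/1.6 → f/1.8 → f/2 → f/2.2 → f/2.5 → f/2.8 → f/3.2 → f/3.5 → f/4 → f/4.5.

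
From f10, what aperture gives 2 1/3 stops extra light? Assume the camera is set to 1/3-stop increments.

f/4.5

Aperture: f/10 → f/9 → f/8 → f/7.1 → f/6.3 → f/5.6 → f/5 → f/4.5 — 2 1/3 stops larger aperture (brighter).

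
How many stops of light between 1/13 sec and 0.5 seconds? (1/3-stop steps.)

2 2/3 stops

1/13 → 1/10 → 1/8 → 1/6 → 1/5 → 1/4 → 0.3 → 0.4 → 0.5 — count the steps: 8 third-stops = 2 2/3 stops.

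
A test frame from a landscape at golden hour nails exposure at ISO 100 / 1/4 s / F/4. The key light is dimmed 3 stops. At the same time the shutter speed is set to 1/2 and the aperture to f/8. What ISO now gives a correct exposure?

Scene light: 3 stops darker.
Shutter speed: 1/4 → 1/2 — 1 stop slower (brighter).
Aperture: f/4 → f/5.6 → f/8 — 2 stops smaller aperture (darker).
Net so far: 4 stops darker. ISO: 100 → 200 → 400 → 800 → 1600.

ISO 1600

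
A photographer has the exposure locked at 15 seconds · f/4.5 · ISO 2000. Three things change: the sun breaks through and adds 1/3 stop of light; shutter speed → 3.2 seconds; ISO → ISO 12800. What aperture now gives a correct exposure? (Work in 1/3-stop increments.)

f/5.6

Scene light: 1/3 stop brighter.
Shutter speed: 15 → 13 → 10 → 8 → 6 → 5 → 4 → 3.2 — 2 1/3 stops shorter (darker).
ISO: 2000 → 2500 → 3200 → 4000 → 5000 → 6400 → 8000 → 10000 → 12800 — 2 2/3 stops higher (brighter).
Net so far: 2/3 stop brighter. Aperture: f/4.5 → f/5 → f/5.6.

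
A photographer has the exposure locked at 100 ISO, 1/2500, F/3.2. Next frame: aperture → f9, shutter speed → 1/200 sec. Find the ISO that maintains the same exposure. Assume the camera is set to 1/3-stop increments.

ISO 64

Aperture: f/3.2 → f/3.5 → f/4 → f/4.5 → f/5 → f/5.6 → f/6.3 → f/7.1 → f/8 → f/9 — 3 stops smaller aperture (darker).
Shutter speed: 1/2500 → 1/2000 → 1/1600 → 1/1250 → 1/1000 → 1/800 → 1/640 → 1/500 → 1/400 → 1/320 → 1/250 → 1/200 — 3 2/3 stops slower (brighter).
Net change so far: 2/3 stop brighter. Offset with the ISO: 100 → 80 → 64.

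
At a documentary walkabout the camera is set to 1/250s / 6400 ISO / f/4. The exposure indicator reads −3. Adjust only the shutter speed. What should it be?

Underexposed by 3 stops → need 3 stops brighter.
Shutter speed: 1/250 → 1/125 → 1/60 → 1/30.

1/30s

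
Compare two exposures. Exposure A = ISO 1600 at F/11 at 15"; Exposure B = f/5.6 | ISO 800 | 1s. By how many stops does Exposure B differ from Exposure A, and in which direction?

3 stops darker

Aperture: f/11 → f/8 → f/5.6 — 2 stops wider (brighter).
Shutter speed: 15 → 8 → 4 → 2 → 1 — 4 stops shorter (darker).
ISO: 1600 → 800 — 1 stop lower (darker).
Net: +2 −4 −1 = −3 stops.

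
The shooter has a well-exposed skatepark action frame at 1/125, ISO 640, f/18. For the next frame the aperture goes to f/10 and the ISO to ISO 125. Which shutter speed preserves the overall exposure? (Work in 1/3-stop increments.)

Aperture: f/18 → f/16 → f/14 → f/13 → f/11 → f/10 — 1 2/3 stops wider (brighter).
ISO: 640 → 500 → 400 → 320 → 250 → 200 → 160 → 125 — 2 1/3 stops lower (darker).
Net change so far: 2/3 stop darker. Offset with the shutter speed: 1/125 → 1/100 → 1/80.

1/80s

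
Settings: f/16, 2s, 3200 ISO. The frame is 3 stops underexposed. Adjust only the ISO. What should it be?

Underexposed by 3 stops → need 3 stops brighter.
ISO: 3200 → 6400 → 12800 → 25600.

ISO 25600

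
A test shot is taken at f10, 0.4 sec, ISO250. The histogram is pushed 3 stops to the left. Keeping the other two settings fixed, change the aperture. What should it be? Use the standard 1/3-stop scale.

Underexposed by 3 stops → need 3 stops brighter.
Aperture: f/10 → f/9 → f/8 → f/7.1 → f/6.3 → f/5.6 → f/5 → f/4.5 → f/4 → f/3.5.

f/3.5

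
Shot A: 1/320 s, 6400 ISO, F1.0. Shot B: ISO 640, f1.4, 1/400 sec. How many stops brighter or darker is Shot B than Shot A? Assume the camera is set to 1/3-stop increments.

Aperture: f/1.0 → f/1.1 → f/1.2 → f/1.4 — 1 stop narrower (darker).
Shutter speed: 1/320 → 1/400 — 1/3 stop faster (darker).
ISO: 6400 → 5000 → 4000 → 3200 → 2500 → 2000 → 1600 → 1250 → 1000 → 800 → 640 — 3 1/3 stops lower (darker).
Net: −1 −1/3 −3 1/3 = −4 2/3 stops.

4 2/3 stops darker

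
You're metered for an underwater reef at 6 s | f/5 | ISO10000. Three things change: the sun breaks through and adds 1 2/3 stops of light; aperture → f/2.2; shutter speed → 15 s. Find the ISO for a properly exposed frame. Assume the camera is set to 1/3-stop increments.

Scene light: 1 2/3 stops brighter.
Aperture: f/5 → f/4.5 → f/4 → f/3.5 → f/3.2 → f/2.8 → f/2.5 → f/2.2 — 2 1/3 stops larger aperture (brighter).
Shutter speed: 6 → 8 → 10 → 13 → 15 — 1 1/3 stops slower (brighter).
Net so far: 5 1/3 stops brighter. ISO: 10000 → 8000 → 6400 → 5000 → 4000 → 3200 → 2500 → 2000 → 1600 → 1250 → 1000 → 800 → 640 → 500 → 400 → 320 → 250.

ISO 250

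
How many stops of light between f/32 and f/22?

1 stop

f/32 → f/22 — count the steps: 1 stop.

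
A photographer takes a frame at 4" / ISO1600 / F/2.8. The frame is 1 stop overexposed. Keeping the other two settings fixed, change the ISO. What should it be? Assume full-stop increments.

ISO 800

Overexposed by 1 stop → need 1 stop darker.
ISO: 1600 → 800.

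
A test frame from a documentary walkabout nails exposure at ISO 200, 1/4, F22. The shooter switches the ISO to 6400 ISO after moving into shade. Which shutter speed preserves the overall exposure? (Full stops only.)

1/125s

ISO: 200 → 400 → 800 → 1600 → 3200 → 6400 — 5 stops raised (brighter).
Need 5 stops darker from the shutter speed: 1/4 → 1/8 → 1/15 → 1/30 → 1/60 → 1/125.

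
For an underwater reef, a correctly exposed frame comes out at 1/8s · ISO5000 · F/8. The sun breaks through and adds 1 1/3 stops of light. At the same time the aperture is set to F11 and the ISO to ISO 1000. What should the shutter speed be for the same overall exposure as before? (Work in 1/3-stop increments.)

Scene light: 1 1/3 stops brighter.
Aperture: f/8 → f/9 → f/10 → f/11 — 1 stop narrower (darker).
ISO: 5000 → 4000 → 3200 → 2500 → 2000 → 1600 → 1250 → 1000 — 2 1/3 stops dropped (darker).
Net so far: 2 stops darker. Shutter speed: 1/8 → 1/6 → 1/5 → 1/4 → 0.3 → 0.4 → 0.5.

0.5 s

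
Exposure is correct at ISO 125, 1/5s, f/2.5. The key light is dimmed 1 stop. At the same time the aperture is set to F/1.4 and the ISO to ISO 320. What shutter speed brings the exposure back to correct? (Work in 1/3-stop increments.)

Scene light: 1 stop darker.
Aperture: f/2.5 → f/2.2 → f/2 → f/1.8 → f/1.6 → f/1.4 — 1 2/3 stops wider (brighter).
ISO: 125 → 160 → 200 → 250 → 320 — 1 1/3 stops higher (brighter).
Net so far: 2 stops brighter. Shutter speed: 1/5 → 1/6 → 1/8 → 1/10 → 1/13 → 1/15 → 1/20.

1/20s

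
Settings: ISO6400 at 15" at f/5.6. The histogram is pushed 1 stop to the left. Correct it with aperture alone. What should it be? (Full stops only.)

Underexposed by 1 stop → need 1 stop brighter.
Aperture: f/5.6 → f/4.

f/4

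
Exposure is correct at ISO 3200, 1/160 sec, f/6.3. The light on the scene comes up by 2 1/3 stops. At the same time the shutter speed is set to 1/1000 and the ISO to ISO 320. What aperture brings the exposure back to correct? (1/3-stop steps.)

f/1.8

Scene light: 2 1/3 stops brighter.
Shutter speed: 1/160 → 1/200 → 1/250 → 1/320 → 1/400 → 1/500 → 1/640 → 1/800 → 1/1000 — 2 2/3 stops faster (darker).
ISO: 3200 → 2500 → 2000 → 1600 → 1250 → 1000 → 800 → 640 → 500 → 400 → 320 — 3 1/3 stops dropped (darker).
Net so far: 3 2/3 stops darker. Aperture: f/6.3 → f/5.6 → f/5 → f/4.5 → f/4 → f/3.5 → f/3.2 → f/2.8 → f/2.5 → f/2.2 → f/2 → f/1.8.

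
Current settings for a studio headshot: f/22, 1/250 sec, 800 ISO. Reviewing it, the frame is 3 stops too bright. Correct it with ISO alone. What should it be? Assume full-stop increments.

ISO 100

Overexposed by 3 stops → need 3 stops darker.
ISO: 800 → 400 → 200 → 100.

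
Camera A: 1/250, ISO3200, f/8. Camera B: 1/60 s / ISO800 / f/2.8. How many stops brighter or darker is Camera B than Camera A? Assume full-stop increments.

Aperture: f/8 → f/5.6 → f/4 → f/2.8 — 3 stops wider (brighter).
Shutter speed: 1/250 → 1/125 → 1/60 — 2 stops longer (brighter).
ISO: 3200 → 1600 → 800 — 2 stops dropped (darker).
Net: +3 +2 −2 = +3 stops.

3 stops brighter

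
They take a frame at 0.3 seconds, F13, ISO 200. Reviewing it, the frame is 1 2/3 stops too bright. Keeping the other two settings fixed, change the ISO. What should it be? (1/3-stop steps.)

ISO 64

Overexposed by 1 2/3 stops → need 1 2/3 stops darker.
ISO: 200 → 160 → 125 → 100 → 80 → 64.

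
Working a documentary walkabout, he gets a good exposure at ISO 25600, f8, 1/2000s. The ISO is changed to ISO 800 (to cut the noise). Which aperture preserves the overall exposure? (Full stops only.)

ISO: 25600 → 12800 → 6400 → 3200 → 1600 → 800 — 5 stops dropped (darker).
Need 5 stops brighter from the aperture: f/8 → f/5.6 → f/4 → f/2.8 → f/2 → f/1.4.

f/1.4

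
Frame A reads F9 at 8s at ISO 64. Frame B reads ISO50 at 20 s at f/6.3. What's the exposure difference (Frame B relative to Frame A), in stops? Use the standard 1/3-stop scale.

2 stops brighter

Aperture: f/9 → f/8 → f/7.1 → f/6.3 — 1 stop opened up (brighter).
Shutter speed: 8 → 10 → 13 → 15 → 20 — 1 1/3 stops longer (brighter).
ISO: 64 → 50 — 1/3 stop lower (darker).
Net: +1 +1 1/3 −1/3 = +2 stops.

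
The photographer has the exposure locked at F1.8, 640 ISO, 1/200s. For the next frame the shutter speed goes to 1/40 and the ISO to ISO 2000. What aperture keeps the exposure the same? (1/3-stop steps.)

Shutter speed: 1/200 → 1/160 → 1/125 → 1/100 → 1/80 → 1/60 → 1/50 → 1/40 — 2 1/3 stops slower (brighter).
ISO: 640 → 800 → 1000 → 1250 → 1600 → 2000 — 1 2/3 stops higher (brighter).
Net change so far: 4 stops brighter. Offset with the aperture: f/1.8 → f/2 → f/2.2 → f/2.5 → f/2.8 → f/3.2 → f/3.5 → f/4 → f/4.5 → f/5 → f/5.6 → f/6.3 → f/7.1.

f/7.1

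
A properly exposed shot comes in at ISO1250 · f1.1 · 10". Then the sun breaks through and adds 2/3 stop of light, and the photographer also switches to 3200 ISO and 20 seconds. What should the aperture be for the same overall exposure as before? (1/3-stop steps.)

Scene light: 2/3 stop brighter.
ISO: 1250 → 1600 → 2000 → 2500 → 3200 — 1 1/3 stops higher (brighter).
Shutter speed: 10 → 13 → 15 → 20 — 1 stop longer (brighter).
Net so far: 3 stops brighter. Aperture: f/1.1 → f/1.2 → f/1.4 → f/1.6 → f/1.8 → f/2 → f/2.2 → f/2.5 → f/2.8 → f/3.2.

f/3.2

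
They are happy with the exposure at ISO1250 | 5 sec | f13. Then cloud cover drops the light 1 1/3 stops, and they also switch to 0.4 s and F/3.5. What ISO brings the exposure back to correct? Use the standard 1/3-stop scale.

ISO 3200

Scene light: 1 1/3 stops darker.
Shutter speed: 5 → 4 → 3.2 → 2.5 → 2 → 1.6 → 1.3 → 1 → 0.8 → 0.6 → 0.5 → 0.4 — 3 2/3 stops faster (darker).
Aperture: f/13 → f/11 → f/10 → f/9 → f/8 → f/7.1 → f/6.3 → f/5.6 → f/5 → f/4.5 → f/4 → f/3.5 — 3 2/3 stops wider (brighter).
Net so far: 1 1/3 stops darker. ISO: 1250 → 1600 → 2000 → 2500 → 3200.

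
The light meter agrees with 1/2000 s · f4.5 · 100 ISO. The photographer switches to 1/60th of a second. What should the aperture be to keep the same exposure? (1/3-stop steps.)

Shutter speed: 1/2000 → 1/1600 → 1/1250 → 1/1000 → 1/800 → 1/640 → 1/500 → 1/400 → 1/320 → 1/250 → 1/200 → 1/160 → 1/125 → 1/100 → 1/80 → 1/60 — 5 stops slower (brighter).
Need 5 stops darker from the aperture: f/4.5 → f/5 → f/5.6 → f/6.3 → f/7.1 → f/8 → f/9 → f/10 → f/11 → f/13 → f/14 → f/16 → f/18 → f/20 → f/22 → f/25.

f/25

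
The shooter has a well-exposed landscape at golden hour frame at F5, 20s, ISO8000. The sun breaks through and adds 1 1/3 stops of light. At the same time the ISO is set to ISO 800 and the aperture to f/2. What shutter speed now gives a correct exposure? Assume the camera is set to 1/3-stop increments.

Scene light: 1 1/3 stops brighter.
ISO: 8000 → 6400 → 5000 → 4000 → 3200 → 2500 → 2000 → 1600 → 1250 → 1000 → 800 — 3 1/3 stops dropped (darker).
Aperture: f/5 → f/4.5 → f/4 → f/3.5 → f/3.2 → f/2.8 → f/2.5 → f/2.2 → f/2 — 2 2/3 stops larger aperture (brighter).
Net so far: 2/3 stop brighter. Shutter speed: 20 → 15 → 13.

13 s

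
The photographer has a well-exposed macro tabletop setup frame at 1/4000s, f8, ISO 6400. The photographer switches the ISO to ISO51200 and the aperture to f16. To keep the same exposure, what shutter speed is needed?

1/8000s

ISO: 6400 → 12800 → 25600 → 51200 — 3 stops higher (brighter).
Aperture: f/8 → f/11 → f/16 — 2 stops stopped down (darker).
Net change so far: 1 stop brighter. Offset with the shutter speed: 1/4000 → 1/8000.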